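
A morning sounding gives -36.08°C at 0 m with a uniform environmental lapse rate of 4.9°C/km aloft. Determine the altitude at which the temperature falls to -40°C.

Height above start = (-36.08 − (-40)) / 4.9 = 0.8 km
Altitude = 0 m + 800 m = 800 m

800 m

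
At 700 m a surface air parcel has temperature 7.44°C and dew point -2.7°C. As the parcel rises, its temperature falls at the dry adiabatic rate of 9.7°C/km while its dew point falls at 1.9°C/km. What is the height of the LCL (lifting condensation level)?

2000 m

T and T_d converge at 9.7 − 1.9 = 7.8°C per km
Height above start = (7.44 − (-2.7)) / 7.8 = 1.3 km
LCL altitude = 700 m + 1300 m = 2000 m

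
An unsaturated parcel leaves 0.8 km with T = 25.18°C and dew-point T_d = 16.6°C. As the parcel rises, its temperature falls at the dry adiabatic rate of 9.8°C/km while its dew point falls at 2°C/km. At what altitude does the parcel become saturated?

1.9 km

T and T_d converge at 9.8 − 2 = 7.8°C per km
Height above start = (25.18 − 16.6) / 7.8 = 1.1 km
LCL altitude = 800 m + 1100 m = 1900 m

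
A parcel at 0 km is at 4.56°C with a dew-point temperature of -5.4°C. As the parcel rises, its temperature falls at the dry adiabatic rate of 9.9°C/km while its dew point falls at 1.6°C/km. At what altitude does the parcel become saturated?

1.2 km

T and T_d converge at 9.9 − 1.6 = 8.3°C per km
Height above start = (4.56 − (-5.4)) / 8.3 = 1.2 km
LCL altitude = 0 m + 1200 m = 1200 m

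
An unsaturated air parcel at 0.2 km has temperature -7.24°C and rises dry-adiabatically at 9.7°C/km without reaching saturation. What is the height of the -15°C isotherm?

Height above start = (-7.24 − (-15)) / 9.7 = 0.8 km
Altitude = 200 m + 800 m = 1000 m

1 km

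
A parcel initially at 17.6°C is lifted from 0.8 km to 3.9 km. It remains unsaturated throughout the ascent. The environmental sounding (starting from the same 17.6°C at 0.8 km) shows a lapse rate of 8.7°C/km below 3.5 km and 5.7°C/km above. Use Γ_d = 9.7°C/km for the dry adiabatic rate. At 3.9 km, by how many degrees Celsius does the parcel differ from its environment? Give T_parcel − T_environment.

Parcel:
  800–3900 m, dry: Δz = 3.1 km ⇒ ΔT = -30.07°C; T = -12.47°C
Environment:
  800–3500 m, environment, lower layer: Δz = 2.7 km ⇒ ΔT = -23.49°C; T = -5.89°C
  3500–3900 m, environment, upper layer: Δz = 0.4 km ⇒ ΔT = -2.28°C; T = -8.17°C
T_parcel − T_env = -12.47 − (-8.17) = -4.3°C

-4.3°C (parcel cooler than environment)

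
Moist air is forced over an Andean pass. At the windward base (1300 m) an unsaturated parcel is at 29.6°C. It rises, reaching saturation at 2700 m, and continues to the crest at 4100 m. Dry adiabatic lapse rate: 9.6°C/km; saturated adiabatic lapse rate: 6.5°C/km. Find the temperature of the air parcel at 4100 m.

7.06°C

1300–2700 m, dry: Δz = 1.4 km ⇒ ΔT = -13.44°C; T = 16.16°C
2700–4100 m, saturated: Δz = 1.4 km ⇒ ΔT = -9.1°C; T = 7.06°C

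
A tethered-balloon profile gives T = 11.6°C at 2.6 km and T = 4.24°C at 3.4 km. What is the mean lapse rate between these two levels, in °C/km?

9.2°C/km

Γ = −ΔT/Δz = (11.6 − 4.24) / (3400 − 2600) m
  = 7.36°C / 0.8 km = 9.2°C/km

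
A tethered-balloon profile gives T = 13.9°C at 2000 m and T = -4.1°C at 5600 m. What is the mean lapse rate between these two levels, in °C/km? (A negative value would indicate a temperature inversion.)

Γ = −ΔT/Δz = (13.9 − (-4.1)) / (5600 − 2000) m
  = 18°C / 3.6 km = 5°C/km

5°C/km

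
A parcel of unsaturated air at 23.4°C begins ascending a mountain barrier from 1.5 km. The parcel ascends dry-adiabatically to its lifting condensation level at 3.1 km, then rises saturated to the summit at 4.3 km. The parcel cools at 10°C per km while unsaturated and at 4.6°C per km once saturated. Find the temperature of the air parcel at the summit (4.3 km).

1500–3100 m, dry: Δz = 1.6 km ⇒ ΔT = -16°C; T = 7.4°C
3100–4300 m, saturated: Δz = 1.2 km ⇒ ΔT = -5.52°C; T = 1.88°C

1.88°C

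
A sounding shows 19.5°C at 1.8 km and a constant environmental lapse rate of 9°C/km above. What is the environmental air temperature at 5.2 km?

-11.1°C

1800–5200 m, environmental: Δz = 3.4 km ⇒ ΔT = -30.6°C; T = -11.1°C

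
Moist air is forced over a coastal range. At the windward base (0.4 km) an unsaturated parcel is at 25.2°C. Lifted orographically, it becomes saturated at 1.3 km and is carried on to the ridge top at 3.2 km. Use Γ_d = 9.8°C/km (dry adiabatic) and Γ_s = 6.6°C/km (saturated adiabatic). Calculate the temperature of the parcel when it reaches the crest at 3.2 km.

3.84°C

400–1300 m, dry: Δz = 0.9 km ⇒ ΔT = -8.82°C; T = 16.38°C
1300–3200 m, saturated: Δz = 1.9 km ⇒ ΔT = -12.54°C; T = 3.84°C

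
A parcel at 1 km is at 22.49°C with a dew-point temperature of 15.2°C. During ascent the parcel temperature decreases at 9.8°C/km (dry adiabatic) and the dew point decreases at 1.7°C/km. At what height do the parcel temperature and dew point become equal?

1.9 km

T and T_d converge at 9.8 − 1.7 = 8.1°C per km
Height above start = (22.49 − 15.2) / 8.1 = 0.9 km
LCL altitude = 1000 m + 900 m = 1900 m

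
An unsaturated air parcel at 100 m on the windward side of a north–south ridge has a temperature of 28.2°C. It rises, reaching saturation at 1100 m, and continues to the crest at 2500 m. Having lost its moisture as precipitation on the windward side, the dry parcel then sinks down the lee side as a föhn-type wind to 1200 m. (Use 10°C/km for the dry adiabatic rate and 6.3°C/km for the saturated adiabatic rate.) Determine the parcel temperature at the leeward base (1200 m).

100 → 1100 m (dry, 10°C/km): ΔT = -10 × 1 = -10°C → T = 18.2°C
1100 → 2500 m (saturated, 6.3°C/km): ΔT = -6.3 × 1.4 = -8.82°C → T = 9.38°C
2500 → 1200 m (dry descent, 10°C/km): ΔT = +10 × 1.3 = +13°C → T = 22.38°C

22.38°C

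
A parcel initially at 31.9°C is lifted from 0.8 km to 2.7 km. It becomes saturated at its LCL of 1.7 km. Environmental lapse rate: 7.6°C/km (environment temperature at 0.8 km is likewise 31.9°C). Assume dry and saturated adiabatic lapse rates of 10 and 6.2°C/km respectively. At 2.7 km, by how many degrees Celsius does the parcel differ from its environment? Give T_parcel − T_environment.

-0.76°C (parcel cooler than environment)

Parcel:
  800–1700 m, dry: Δz = 0.9 km ⇒ ΔT = -9°C; T = 22.9°C
  1700–2700 m, saturated: Δz = 1 km ⇒ ΔT = -6.2°C; T = 16.7°C
Environment:
  800–2700 m, environment: Δz = 1.9 km ⇒ ΔT = -14.44°C; T = 17.46°C
T_parcel − T_env = 16.7 − 17.46 = -0.76°C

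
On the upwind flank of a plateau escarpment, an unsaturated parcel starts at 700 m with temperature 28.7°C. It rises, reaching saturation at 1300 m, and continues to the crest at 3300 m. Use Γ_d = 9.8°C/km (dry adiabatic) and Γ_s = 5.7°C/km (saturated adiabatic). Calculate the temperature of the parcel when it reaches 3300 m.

11.42°C

Dry to 1300 m: -9.8 × 0.6 km = -5.88°C, so T = 22.82°C.
Saturated to 3300 m: -5.7 × 2 km = -11.4°C, so T = 11.42°C.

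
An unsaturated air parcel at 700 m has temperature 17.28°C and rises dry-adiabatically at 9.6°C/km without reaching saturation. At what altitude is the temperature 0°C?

2500 m

Height above start = (17.28 − 0) / 9.6 = 1.8 km
Altitude = 700 m + 1800 m = 2500 m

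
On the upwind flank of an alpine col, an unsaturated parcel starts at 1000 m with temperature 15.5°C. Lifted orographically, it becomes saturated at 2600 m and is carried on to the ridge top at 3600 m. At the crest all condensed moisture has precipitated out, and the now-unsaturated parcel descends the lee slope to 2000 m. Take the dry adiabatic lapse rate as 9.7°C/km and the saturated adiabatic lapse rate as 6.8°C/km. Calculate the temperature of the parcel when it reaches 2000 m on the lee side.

8.7°C

1000–2600 m, dry: Δz = 1.6 km ⇒ ΔT = -15.52°C; T = -0.02°C
2600–3600 m, saturated: Δz = 1 km ⇒ ΔT = -6.8°C; T = -6.82°C
3600–2000 m, dry descent: Δz = 1.6 km ⇒ ΔT = +15.52°C; T = 8.7°C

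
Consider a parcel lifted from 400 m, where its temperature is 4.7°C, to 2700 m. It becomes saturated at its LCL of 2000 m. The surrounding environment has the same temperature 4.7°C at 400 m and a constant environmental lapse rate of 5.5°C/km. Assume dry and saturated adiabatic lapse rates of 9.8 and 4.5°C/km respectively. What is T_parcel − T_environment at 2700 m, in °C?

-6.18°C (parcel cooler than environment)

Parcel:
  From 400 m to 2000 m (dry): cools by 9.8 × 1.6 = 15.68°C, giving -10.98°C.
  From 2000 m to 2700 m (saturated): cools by 4.5 × 0.7 = 3.15°C, giving -14.13°C.
Environment:
  From 400 m to 2700 m (environment): cools by 5.5 × 2.3 = 12.65°C, giving -7.95°C.
T_parcel − T_env = -14.13 − (-7.95) = -6.18°C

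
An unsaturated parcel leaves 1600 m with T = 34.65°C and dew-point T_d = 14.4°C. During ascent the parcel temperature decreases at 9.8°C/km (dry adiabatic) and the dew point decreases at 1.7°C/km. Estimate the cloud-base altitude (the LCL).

T and T_d converge at 9.8 − 1.7 = 8.1°C per km
Height above start = (34.65 − 14.4) / 8.1 = 2.5 km
LCL altitude = 1600 m + 2500 m = 4100 m

4100 m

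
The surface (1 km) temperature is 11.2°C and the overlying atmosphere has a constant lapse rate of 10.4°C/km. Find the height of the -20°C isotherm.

4 km

Height above start = (11.2 − (-20)) / 10.4 = 3 km
Altitude = 1000 m + 3000 m = 4000 m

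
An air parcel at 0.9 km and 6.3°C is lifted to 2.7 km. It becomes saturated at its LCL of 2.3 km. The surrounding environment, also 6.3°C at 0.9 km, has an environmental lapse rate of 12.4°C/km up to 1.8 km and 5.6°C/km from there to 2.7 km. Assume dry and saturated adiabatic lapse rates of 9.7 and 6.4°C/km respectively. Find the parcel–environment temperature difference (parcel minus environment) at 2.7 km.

+0.06°C (parcel warmer than environment)

Parcel:
  Dry to 2300 m: -9.7 × 1.4 km = -13.58°C, so T = -7.28°C.
  Saturated to 2700 m: -6.4 × 0.4 km = -2.56°C, so T = -9.84°C.
Environment:
  Environment, lower layer to 1800 m: -12.4 × 0.9 km = -11.16°C, so T = -4.86°C.
  Environment, upper layer to 2700 m: -5.6 × 0.9 km = -5.04°C, so T = -9.9°C.
T_parcel − T_env = -9.84 − (-9.9) = +0.06°C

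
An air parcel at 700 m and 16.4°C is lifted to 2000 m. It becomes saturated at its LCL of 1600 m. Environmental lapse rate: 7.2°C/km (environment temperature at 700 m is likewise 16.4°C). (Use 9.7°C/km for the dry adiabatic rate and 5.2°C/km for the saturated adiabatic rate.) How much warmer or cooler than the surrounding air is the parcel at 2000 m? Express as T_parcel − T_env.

Parcel:
  700 → 1600 m (dry, 9.7°C/km): ΔT = -9.7 × 0.9 = -8.73°C → T = 7.67°C
  1600 → 2000 m (saturated, 5.2°C/km): ΔT = -5.2 × 0.4 = -2.08°C → T = 5.59°C
Environment:
  700 → 2000 m (environment, 7.2°C/km): ΔT = -7.2 × 1.3 = -9.36°C → T = 7.04°C
T_parcel − T_env = 5.59 − 7.04 = -1.45°C

-1.45°C (parcel cooler than environment)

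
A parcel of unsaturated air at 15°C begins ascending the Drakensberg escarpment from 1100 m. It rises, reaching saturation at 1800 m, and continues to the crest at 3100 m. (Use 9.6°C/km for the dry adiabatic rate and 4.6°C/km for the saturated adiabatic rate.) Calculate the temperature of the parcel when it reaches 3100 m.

1100–1800 m, dry: Δz = 0.7 km ⇒ ΔT = -6.72°C; T = 8.28°C
1800–3100 m, saturated: Δz = 1.3 km ⇒ ΔT = -5.98°C; T = 2.3°C

2.3°C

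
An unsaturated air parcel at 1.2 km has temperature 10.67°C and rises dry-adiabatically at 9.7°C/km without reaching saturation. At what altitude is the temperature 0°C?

2.3 km

Height above start = (10.67 − 0) / 9.7 = 1.1 km
Altitude = 1200 m + 1100 m = 2300 m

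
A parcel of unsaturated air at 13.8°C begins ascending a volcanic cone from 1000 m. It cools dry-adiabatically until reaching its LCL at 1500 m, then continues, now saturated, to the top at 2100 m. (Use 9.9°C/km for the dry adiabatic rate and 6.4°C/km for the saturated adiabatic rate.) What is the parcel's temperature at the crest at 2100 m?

From 1000 m to 1500 m (dry): cools by 9.9 × 0.5 = 4.95°C, giving 8.85°C.
From 1500 m to 2100 m (saturated): cools by 6.4 × 0.6 = 3.84°C, giving 5.01°C.

5.01°C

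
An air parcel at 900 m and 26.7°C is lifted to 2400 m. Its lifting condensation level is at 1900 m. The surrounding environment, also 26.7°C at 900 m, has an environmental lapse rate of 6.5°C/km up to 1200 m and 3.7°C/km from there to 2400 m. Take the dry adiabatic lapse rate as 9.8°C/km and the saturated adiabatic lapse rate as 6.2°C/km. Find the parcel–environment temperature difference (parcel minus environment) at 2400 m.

-6.51°C (parcel cooler than environment)

Parcel:
  900–1900 m, dry: Δz = 1 km ⇒ ΔT = -9.8°C; T = 16.9°C
  1900–2400 m, saturated: Δz = 0.5 km ⇒ ΔT = -3.1°C; T = 13.8°C
Environment:
  900–1200 m, environment, lower layer: Δz = 0.3 km ⇒ ΔT = -1.95°C; T = 24.75°C
  1200–2400 m, environment, upper layer: Δz = 1.2 km ⇒ ΔT = -4.44°C; T = 20.31°C
T_parcel − T_env = 13.8 − 20.31 = -6.51°C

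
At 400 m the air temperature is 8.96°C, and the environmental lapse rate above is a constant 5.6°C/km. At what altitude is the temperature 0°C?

Height above start = (8.96 − 0) / 5.6 = 1.6 km
Altitude = 400 m + 1600 m = 2000 m

2000 m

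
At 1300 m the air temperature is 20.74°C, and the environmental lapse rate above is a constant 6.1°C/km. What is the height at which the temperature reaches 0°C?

4700 m

Height above start = (20.74 − 0) / 6.1 = 3.4 km
Altitude = 1300 m + 3400 m = 4700 m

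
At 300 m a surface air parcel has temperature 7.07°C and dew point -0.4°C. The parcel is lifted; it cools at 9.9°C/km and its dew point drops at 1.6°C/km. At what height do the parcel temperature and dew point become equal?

1200 m

T and T_d converge at 9.9 − 1.6 = 8.3°C per km
Height above start = (7.07 − (-0.4)) / 8.3 = 0.9 km
LCL altitude = 300 m + 900 m = 1200 m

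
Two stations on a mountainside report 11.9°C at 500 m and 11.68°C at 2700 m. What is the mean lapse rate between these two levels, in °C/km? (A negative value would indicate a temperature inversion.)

Γ = −ΔT/Δz = (11.9 − 11.68) / (2700 − 500) m
  = 0.22°C / 2.2 km = 0.1°C/km

0.1°C/km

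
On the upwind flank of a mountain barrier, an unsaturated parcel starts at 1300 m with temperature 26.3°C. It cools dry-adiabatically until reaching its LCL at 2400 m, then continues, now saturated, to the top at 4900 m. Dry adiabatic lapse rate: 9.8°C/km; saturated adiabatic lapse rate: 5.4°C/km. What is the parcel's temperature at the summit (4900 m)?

1300 → 2400 m (dry, 9.8°C/km): ΔT = -9.8 × 1.1 = -10.78°C → T = 15.52°C
2400 → 4900 m (saturated, 5.4°C/km): ΔT = -5.4 × 2.5 = -13.5°C → T = 2.02°C

2.02°C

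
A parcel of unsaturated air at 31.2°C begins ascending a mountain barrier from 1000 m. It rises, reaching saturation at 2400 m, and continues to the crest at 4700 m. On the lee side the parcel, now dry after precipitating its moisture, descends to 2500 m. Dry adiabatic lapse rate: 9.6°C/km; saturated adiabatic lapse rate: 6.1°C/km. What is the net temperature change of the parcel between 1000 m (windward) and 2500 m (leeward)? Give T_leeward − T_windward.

-6.35°C

From 1000 m to 2400 m (dry): cools by 9.6 × 1.4 = 13.44°C, giving 17.76°C.
From 2400 m to 4700 m (saturated): cools by 6.1 × 2.3 = 14.03°C, giving 3.73°C.
From 4700 m to 2500 m (dry descent): warms by 9.6 × 2.2 = 21.12°C, giving 24.85°C.
Net change vs windward start: 24.85 − 31.2 = -6.35°C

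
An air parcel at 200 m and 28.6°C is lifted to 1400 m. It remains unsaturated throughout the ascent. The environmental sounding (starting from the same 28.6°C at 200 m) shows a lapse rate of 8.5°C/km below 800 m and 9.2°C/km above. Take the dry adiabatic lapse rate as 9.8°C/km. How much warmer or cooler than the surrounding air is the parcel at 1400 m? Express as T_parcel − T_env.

-1.14°C (parcel cooler than environment)

Parcel:
  200–1400 m, dry: Δz = 1.2 km ⇒ ΔT = -11.76°C; T = 16.84°C
Environment:
  200–800 m, environment, lower layer: Δz = 0.6 km ⇒ ΔT = -5.1°C; T = 23.5°C
  800–1400 m, environment, upper layer: Δz = 0.6 km ⇒ ΔT = -5.52°C; T = 17.98°C
T_parcel − T_env = 16.84 − 17.98 = -1.14°C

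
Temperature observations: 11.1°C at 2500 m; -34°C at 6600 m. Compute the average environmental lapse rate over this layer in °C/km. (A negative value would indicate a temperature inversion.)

11°C/km

Γ = −ΔT/Δz = (11.1 − (-34)) / (6600 − 2500) m
  = 45.1°C / 4.1 km = 11°C/km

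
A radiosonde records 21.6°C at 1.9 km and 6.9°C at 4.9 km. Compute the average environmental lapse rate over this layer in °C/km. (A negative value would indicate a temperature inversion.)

4.9°C/km

Γ = −ΔT/Δz = (21.6 − 6.9) / (4900 − 1900) m
  = 14.7°C / 3 km = 4.9°C/km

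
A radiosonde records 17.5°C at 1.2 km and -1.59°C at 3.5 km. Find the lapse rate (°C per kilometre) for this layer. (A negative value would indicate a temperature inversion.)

8.3°C/km

Γ = −ΔT/Δz = (17.5 − (-1.59)) / (3500 − 1200) m
  = 19.09°C / 2.3 km = 8.3°C/km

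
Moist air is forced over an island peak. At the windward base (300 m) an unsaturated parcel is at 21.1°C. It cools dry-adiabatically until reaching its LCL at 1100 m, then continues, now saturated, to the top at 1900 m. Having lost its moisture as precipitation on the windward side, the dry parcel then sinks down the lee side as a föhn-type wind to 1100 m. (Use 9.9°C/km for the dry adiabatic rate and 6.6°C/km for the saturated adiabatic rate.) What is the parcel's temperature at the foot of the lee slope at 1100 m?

15.82°C

300–1100 m, dry: Δz = 0.8 km ⇒ ΔT = -7.92°C; T = 13.18°C
1100–1900 m, saturated: Δz = 0.8 km ⇒ ΔT = -5.28°C; T = 7.9°C
1900–1100 m, dry descent: Δz = 0.8 km ⇒ ΔT = +7.92°C; T = 15.82°C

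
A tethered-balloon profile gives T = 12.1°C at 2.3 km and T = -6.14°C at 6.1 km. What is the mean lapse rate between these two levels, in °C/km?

4.8°C/km

Γ = −ΔT/Δz = (12.1 − (-6.14)) / (6100 − 2300) m
  = 18.24°C / 3.8 km = 4.8°C/km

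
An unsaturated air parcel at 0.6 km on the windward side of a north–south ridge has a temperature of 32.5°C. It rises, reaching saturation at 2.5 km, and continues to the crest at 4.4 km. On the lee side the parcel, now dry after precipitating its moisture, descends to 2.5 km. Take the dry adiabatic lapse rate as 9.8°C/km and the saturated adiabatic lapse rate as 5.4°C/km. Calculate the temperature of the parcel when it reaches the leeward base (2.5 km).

22.24°C

From 600 m to 2500 m (dry): cools by 9.8 × 1.9 = 18.62°C, giving 13.88°C.
From 2500 m to 4400 m (saturated): cools by 5.4 × 1.9 = 10.26°C, giving 3.62°C.
From 4400 m to 2500 m (dry descent): warms by 9.8 × 1.9 = 18.62°C, giving 22.24°C.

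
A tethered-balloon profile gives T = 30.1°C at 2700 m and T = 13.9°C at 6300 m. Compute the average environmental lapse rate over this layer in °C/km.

4.5°C/km

Γ = −ΔT/Δz = (30.1 − 13.9) / (6300 − 2700) m
  = 16.2°C / 3.6 km = 4.5°C/km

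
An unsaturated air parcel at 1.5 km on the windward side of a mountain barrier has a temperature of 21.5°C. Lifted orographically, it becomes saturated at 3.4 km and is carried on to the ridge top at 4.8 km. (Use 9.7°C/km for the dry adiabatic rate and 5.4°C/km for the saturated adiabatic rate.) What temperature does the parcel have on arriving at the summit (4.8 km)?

From 1500 m to 3400 m (dry): cools by 9.7 × 1.9 = 18.43°C, giving 3.07°C.
From 3400 m to 4800 m (saturated): cools by 5.4 × 1.4 = 7.56°C, giving -4.49°C.

-4.49°C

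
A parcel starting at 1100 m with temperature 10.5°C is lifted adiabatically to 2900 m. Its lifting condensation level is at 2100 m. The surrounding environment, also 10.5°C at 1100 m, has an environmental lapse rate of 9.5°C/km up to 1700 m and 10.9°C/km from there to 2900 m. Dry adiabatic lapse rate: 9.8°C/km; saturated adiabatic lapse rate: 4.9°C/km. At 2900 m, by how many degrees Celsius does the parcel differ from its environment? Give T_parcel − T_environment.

Parcel:
  1100 → 2100 m (dry, 9.8°C/km): ΔT = -9.8 × 1 = -9.8°C → T = 0.7°C
  2100 → 2900 m (saturated, 4.9°C/km): ΔT = -4.9 × 0.8 = -3.92°C → T = -3.22°C
Environment:
  1100 → 1700 m (environment, lower layer, 9.5°C/km): ΔT = -9.5 × 0.6 = -5.7°C → T = 4.8°C
  1700 → 2900 m (environment, upper layer, 10.9°C/km): ΔT = -10.9 × 1.2 = -13.08°C → T = -8.28°C
T_parcel − T_env = -3.22 − (-8.28) = +5.06°C

+5.06°C (parcel warmer than environment)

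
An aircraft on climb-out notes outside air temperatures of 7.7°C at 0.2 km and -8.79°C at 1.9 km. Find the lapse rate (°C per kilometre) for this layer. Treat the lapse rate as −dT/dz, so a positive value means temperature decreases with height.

Γ = −ΔT/Δz = (7.7 − (-8.79)) / (1900 − 200) m
  = 16.49°C / 1.7 km = 9.7°C/km

9.7°C/km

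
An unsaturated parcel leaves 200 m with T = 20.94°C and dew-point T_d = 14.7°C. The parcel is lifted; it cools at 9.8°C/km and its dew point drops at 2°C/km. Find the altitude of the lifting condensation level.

T and T_d converge at 9.8 − 2 = 7.8°C per km
Height above start = (20.94 − 14.7) / 7.8 = 0.8 km
LCL altitude = 200 m + 800 m = 1000 m

1000 m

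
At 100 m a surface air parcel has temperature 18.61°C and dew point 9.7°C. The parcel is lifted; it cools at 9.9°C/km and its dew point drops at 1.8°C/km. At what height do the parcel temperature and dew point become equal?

1200 m

T and T_d converge at 9.9 − 1.8 = 8.1°C per km
Height above start = (18.61 − 9.7) / 8.1 = 1.1 km
LCL altitude = 100 m + 1100 m = 1200 m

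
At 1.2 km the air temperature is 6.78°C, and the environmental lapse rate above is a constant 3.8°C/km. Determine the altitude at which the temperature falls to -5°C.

4.3 km

Height above start = (6.78 − (-5)) / 3.8 = 3.1 km
Altitude = 1200 m + 3100 m = 4300 m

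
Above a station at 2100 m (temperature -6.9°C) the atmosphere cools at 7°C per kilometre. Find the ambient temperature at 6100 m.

-34.9°C

2100 → 6100 m (environmental, 7°C/km): ΔT = -7 × 4 = -28°C → T = -34.9°C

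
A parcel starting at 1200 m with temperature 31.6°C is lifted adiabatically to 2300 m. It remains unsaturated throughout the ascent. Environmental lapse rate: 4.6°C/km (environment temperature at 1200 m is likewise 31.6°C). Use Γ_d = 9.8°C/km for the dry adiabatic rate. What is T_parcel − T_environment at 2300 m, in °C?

Parcel:
  Dry to 2300 m: -9.8 × 1.1 km = -10.78°C, so T = 20.82°C.
Environment:
  Environment to 2300 m: -4.6 × 1.1 km = -5.06°C, so T = 26.54°C.
T_parcel − T_env = 20.82 − 26.54 = -5.72°C

-5.72°C (parcel cooler than environment)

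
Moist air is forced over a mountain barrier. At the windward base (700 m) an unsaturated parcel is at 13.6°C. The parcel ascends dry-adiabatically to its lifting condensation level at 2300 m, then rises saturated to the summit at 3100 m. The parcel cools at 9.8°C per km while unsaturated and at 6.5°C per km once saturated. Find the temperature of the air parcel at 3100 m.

From 700 m to 2300 m (dry): cools by 9.8 × 1.6 = 15.68°C, giving -2.08°C.
From 2300 m to 3100 m (saturated): cools by 6.5 × 0.8 = 5.2°C, giving -7.28°C.

-7.28°C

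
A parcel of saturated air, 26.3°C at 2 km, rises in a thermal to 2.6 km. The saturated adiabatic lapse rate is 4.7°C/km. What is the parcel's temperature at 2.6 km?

23.48°C

2000–2600 m, saturated adiabatic: Δz = 0.6 km ⇒ ΔT = -2.82°C; T = 23.48°C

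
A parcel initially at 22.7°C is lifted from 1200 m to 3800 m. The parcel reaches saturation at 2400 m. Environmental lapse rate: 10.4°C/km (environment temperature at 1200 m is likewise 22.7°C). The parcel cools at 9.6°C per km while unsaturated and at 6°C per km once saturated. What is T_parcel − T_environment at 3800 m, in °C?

+7.12°C (parcel warmer than environment)

Parcel:
  Dry to 2400 m: -9.6 × 1.2 km = -11.52°C, so T = 11.18°C.
  Saturated to 3800 m: -6 × 1.4 km = -8.4°C, so T = 2.78°C.
Environment:
  Environment to 3800 m: -10.4 × 2.6 km = -27.04°C, so T = -4.34°C.
T_parcel − T_env = 2.78 − (-4.34) = +7.12°C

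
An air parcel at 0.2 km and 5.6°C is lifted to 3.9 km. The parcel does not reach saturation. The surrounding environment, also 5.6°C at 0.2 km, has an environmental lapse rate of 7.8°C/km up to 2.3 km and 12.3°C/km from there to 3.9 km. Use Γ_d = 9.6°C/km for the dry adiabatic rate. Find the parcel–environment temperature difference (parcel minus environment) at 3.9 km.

+0.54°C (parcel warmer than environment)

Parcel:
  200–3900 m, dry: Δz = 3.7 km ⇒ ΔT = -35.52°C; T = -29.92°C
Environment:
  200–2300 m, environment, lower layer: Δz = 2.1 km ⇒ ΔT = -16.38°C; T = -10.78°C
  2300–3900 m, environment, upper layer: Δz = 1.6 km ⇒ ΔT = -19.68°C; T = -30.46°C
T_parcel − T_env = -29.92 − (-30.46) = +0.54°C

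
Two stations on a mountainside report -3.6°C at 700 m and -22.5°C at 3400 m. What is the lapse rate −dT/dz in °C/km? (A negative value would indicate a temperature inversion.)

7°C/km

Γ = −ΔT/Δz = (-3.6 − (-22.5)) / (3400 − 700) m
  = 18.9°C / 2.7 km = 7°C/km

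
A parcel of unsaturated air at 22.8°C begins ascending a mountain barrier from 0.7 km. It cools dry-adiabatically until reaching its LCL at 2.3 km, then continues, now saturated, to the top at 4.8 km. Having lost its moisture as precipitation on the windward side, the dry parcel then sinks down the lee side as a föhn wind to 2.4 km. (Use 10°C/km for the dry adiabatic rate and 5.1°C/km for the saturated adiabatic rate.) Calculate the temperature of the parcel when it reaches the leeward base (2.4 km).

Dry to 2300 m: -10 × 1.6 km = -16°C, so T = 6.8°C.
Saturated to 4800 m: -5.1 × 2.5 km = -12.75°C, so T = -5.95°C.
Dry descent to 2400 m: +10 × 2.4 km = +24°C, so T = 18.05°C.

18.05°C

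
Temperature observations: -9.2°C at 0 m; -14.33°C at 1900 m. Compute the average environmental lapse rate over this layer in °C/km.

Γ = −ΔT/Δz = (-9.2 − (-14.33)) / (1900 − 0) m
  = 5.13°C / 1.9 km = 2.7°C/km

2.7°C/km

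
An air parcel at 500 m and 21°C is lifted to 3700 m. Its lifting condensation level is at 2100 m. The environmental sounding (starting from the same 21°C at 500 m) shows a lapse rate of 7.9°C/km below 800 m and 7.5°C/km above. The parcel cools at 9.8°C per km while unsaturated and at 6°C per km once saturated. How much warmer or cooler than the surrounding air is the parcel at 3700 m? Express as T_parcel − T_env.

Parcel:
  From 500 m to 2100 m (dry): cools by 9.8 × 1.6 = 15.68°C, giving 5.32°C.
  From 2100 m to 3700 m (saturated): cools by 6 × 1.6 = 9.6°C, giving -4.28°C.
Environment:
  From 500 m to 800 m (environment, lower layer): cools by 7.9 × 0.3 = 2.37°C, giving 18.63°C.
  From 800 m to 3700 m (environment, upper layer): cools by 7.5 × 2.9 = 21.75°C, giving -3.12°C.
T_parcel − T_env = -4.28 − (-3.12) = -1.16°C

-1.16°C (parcel cooler than environment)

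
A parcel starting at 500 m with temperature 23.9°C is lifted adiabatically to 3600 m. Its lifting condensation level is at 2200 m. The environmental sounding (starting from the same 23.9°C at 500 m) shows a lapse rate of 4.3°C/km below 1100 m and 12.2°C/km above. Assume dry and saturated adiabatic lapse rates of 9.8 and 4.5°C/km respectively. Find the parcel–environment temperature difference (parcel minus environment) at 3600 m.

Parcel:
  500–2200 m, dry: Δz = 1.7 km ⇒ ΔT = -16.66°C; T = 7.24°C
  2200–3600 m, saturated: Δz = 1.4 km ⇒ ΔT = -6.3°C; T = 0.94°C
Environment:
  500–1100 m, environment, lower layer: Δz = 0.6 km ⇒ ΔT = -2.58°C; T = 21.32°C
  1100–3600 m, environment, upper layer: Δz = 2.5 km ⇒ ΔT = -30.5°C; T = -9.18°C
T_parcel − T_env = 0.94 − (-9.18) = +10.12°C

+10.12°C (parcel warmer than environment)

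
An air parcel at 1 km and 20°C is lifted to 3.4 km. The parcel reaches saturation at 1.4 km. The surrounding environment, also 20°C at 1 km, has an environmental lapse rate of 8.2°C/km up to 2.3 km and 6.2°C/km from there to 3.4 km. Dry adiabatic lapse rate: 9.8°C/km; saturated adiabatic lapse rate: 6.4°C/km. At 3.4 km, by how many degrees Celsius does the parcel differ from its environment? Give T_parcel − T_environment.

Parcel:
  From 1000 m to 1400 m (dry): cools by 9.8 × 0.4 = 3.92°C, giving 16.08°C.
  From 1400 m to 3400 m (saturated): cools by 6.4 × 2 = 12.8°C, giving 3.28°C.
Environment:
  From 1000 m to 2300 m (environment, lower layer): cools by 8.2 × 1.3 = 10.66°C, giving 9.34°C.
  From 2300 m to 3400 m (environment, upper layer): cools by 6.2 × 1.1 = 6.82°C, giving 2.52°C.
T_parcel − T_env = 3.28 − 2.52 = +0.76°C

+0.76°C (parcel warmer than environment)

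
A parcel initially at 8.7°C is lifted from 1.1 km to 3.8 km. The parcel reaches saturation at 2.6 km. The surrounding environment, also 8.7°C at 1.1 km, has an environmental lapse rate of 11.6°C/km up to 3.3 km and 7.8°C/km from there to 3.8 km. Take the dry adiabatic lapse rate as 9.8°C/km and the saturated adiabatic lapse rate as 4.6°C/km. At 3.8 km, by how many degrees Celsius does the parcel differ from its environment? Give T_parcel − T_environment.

Parcel:
  From 1100 m to 2600 m (dry): cools by 9.8 × 1.5 = 14.7°C, giving -6°C.
  From 2600 m to 3800 m (saturated): cools by 4.6 × 1.2 = 5.52°C, giving -11.52°C.
Environment:
  From 1100 m to 3300 m (environment, lower layer): cools by 11.6 × 2.2 = 25.52°C, giving -16.82°C.
  From 3300 m to 3800 m (environment, upper layer): cools by 7.8 × 0.5 = 3.9°C, giving -20.72°C.
T_parcel − T_env = -11.52 − (-20.72) = +9.2°C

+9.2°C (parcel warmer than environment)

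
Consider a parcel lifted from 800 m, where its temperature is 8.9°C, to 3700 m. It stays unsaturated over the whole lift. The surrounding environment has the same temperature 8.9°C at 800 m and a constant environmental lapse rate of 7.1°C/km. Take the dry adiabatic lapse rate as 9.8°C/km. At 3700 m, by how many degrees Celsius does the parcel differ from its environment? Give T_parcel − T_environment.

-7.83°C (parcel cooler than environment)

Parcel:
  800–3700 m, dry: Δz = 2.9 km ⇒ ΔT = -28.42°C; T = -19.52°C
Environment:
  800–3700 m, environment: Δz = 2.9 km ⇒ ΔT = -20.59°C; T = -11.69°C
T_parcel − T_env = -19.52 − (-11.69) = -7.83°C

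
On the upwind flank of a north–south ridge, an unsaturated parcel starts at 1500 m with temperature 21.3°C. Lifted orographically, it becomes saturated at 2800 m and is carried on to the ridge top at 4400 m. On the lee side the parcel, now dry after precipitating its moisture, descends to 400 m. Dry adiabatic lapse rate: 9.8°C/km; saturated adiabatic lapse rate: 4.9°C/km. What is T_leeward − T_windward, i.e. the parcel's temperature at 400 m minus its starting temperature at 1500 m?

+18.62°C

1500–2800 m, dry: Δz = 1.3 km ⇒ ΔT = -12.74°C; T = 8.56°C
2800–4400 m, saturated: Δz = 1.6 km ⇒ ΔT = -7.84°C; T = 0.72°C
4400–400 m, dry descent: Δz = 4 km ⇒ ΔT = +39.2°C; T = 39.92°C
Net change vs windward start: 39.92 − 21.3 = +18.62°C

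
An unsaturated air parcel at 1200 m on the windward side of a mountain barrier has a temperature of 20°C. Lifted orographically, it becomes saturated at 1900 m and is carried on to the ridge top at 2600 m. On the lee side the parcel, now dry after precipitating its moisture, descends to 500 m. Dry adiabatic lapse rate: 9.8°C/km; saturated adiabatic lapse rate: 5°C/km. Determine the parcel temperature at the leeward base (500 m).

30.22°C

Dry to 1900 m: -9.8 × 0.7 km = -6.86°C, so T = 13.14°C.
Saturated to 2600 m: -5 × 0.7 km = -3.5°C, so T = 9.64°C.
Dry descent to 500 m: +9.8 × 2.1 km = +20.58°C, so T = 30.22°C.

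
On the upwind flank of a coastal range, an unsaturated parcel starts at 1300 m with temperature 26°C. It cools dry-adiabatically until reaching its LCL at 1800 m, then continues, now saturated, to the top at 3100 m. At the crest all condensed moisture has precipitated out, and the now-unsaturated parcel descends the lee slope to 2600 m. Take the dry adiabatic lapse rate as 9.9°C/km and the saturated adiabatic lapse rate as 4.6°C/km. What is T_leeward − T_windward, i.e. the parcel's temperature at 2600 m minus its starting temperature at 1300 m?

From 1300 m to 1800 m (dry): cools by 9.9 × 0.5 = 4.95°C, giving 21.05°C.
From 1800 m to 3100 m (saturated): cools by 4.6 × 1.3 = 5.98°C, giving 15.07°C.
From 3100 m to 2600 m (dry descent): warms by 9.9 × 0.5 = 4.95°C, giving 20.02°C.
Net change vs windward start: 20.02 − 26 = -5.98°C

-5.98°C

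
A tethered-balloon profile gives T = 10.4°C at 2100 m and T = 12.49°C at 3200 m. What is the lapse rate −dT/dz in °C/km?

-1.9°C/km

Γ = −ΔT/Δz = (10.4 − 12.49) / (3200 − 2100) m
  = -2.09°C / 1.1 km = -1.9°C/km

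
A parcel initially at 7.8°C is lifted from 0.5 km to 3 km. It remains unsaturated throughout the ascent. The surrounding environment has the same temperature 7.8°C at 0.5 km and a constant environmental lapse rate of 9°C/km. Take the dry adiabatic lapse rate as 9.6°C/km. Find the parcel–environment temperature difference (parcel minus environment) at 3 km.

Parcel:
  Dry to 3000 m: -9.6 × 2.5 km = -24°C, so T = -16.2°C.
Environment:
  Environment to 3000 m: -9 × 2.5 km = -22.5°C, so T = -14.7°C.
T_parcel − T_env = -16.2 − (-14.7) = -1.5°C

-1.5°C (parcel cooler than environment)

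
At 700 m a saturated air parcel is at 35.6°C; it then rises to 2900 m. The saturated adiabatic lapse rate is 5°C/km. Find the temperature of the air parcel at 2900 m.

24.6°C

700 → 2900 m (saturated adiabatic, 5°C/km): ΔT = -5 × 2.2 = -11°C → T = 24.6°C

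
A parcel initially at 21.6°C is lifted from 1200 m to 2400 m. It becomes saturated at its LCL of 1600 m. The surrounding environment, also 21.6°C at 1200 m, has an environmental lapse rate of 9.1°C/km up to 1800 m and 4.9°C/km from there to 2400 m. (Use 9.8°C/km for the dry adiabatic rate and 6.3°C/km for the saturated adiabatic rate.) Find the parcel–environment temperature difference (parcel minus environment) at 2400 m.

Parcel:
  1200 → 1600 m (dry, 9.8°C/km): ΔT = -9.8 × 0.4 = -3.92°C → T = 17.68°C
  1600 → 2400 m (saturated, 6.3°C/km): ΔT = -6.3 × 0.8 = -5.04°C → T = 12.64°C
Environment:
  1200 → 1800 m (environment, lower layer, 9.1°C/km): ΔT = -9.1 × 0.6 = -5.46°C → T = 16.14°C
  1800 → 2400 m (environment, upper layer, 4.9°C/km): ΔT = -4.9 × 0.6 = -2.94°C → T = 13.2°C
T_parcel − T_env = 12.64 − 13.2 = -0.56°C

-0.56°C (parcel cooler than environment)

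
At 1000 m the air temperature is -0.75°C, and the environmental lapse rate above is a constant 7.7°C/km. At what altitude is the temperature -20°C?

3500 m

Height above start = (-0.75 − (-20)) / 7.7 = 2.5 km
Altitude = 1000 m + 2500 m = 3500 m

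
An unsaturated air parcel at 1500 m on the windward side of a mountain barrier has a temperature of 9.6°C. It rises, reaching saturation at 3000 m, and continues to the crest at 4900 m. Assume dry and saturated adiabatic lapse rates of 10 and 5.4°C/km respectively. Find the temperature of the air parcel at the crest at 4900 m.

-15.66°C

1500 → 3000 m (dry, 10°C/km): ΔT = -10 × 1.5 = -15°C → T = -5.4°C
3000 → 4900 m (saturated, 5.4°C/km): ΔT = -5.4 × 1.9 = -10.26°C → T = -15.66°C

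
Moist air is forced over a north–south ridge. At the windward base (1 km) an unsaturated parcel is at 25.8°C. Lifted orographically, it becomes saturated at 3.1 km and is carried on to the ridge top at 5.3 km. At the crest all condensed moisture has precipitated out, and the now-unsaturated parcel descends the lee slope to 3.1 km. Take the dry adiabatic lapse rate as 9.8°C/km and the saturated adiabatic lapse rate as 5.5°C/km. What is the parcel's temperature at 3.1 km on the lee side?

1000 → 3100 m (dry, 9.8°C/km): ΔT = -9.8 × 2.1 = -20.58°C → T = 5.22°C
3100 → 5300 m (saturated, 5.5°C/km): ΔT = -5.5 × 2.2 = -12.1°C → T = -6.88°C
5300 → 3100 m (dry descent, 9.8°C/km): ΔT = +9.8 × 2.2 = +21.56°C → T = 14.68°C

14.68°C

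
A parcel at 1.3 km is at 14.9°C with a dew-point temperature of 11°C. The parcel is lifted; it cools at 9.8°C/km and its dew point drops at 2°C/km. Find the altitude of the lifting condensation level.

1.8 km

T and T_d converge at 9.8 − 2 = 7.8°C per km
Height above start = (14.9 − 11) / 7.8 = 0.5 km
LCL altitude = 1300 m + 500 m = 1800 m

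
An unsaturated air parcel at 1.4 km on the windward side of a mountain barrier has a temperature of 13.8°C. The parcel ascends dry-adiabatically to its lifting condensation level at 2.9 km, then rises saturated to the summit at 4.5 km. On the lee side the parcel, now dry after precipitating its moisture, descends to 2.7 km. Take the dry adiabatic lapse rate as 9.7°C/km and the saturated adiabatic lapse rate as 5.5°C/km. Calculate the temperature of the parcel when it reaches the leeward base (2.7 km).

From 1400 m to 2900 m (dry): cools by 9.7 × 1.5 = 14.55°C, giving -0.75°C.
From 2900 m to 4500 m (saturated): cools by 5.5 × 1.6 = 8.8°C, giving -9.55°C.
From 4500 m to 2700 m (dry descent): warms by 9.7 × 1.8 = 17.46°C, giving 7.91°C.

7.91°C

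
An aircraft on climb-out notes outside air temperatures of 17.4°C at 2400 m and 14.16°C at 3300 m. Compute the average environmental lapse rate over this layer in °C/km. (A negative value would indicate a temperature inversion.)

Γ = −ΔT/Δz = (17.4 − 14.16) / (3300 − 2400) m
  = 3.24°C / 0.9 km = 3.6°C/km

3.6°C/km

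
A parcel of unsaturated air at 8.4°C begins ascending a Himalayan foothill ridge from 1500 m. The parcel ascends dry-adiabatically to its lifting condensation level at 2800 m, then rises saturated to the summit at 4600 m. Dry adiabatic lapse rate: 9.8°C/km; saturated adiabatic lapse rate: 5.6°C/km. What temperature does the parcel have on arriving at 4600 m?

1500–2800 m, dry: Δz = 1.3 km ⇒ ΔT = -12.74°C; T = -4.34°C
2800–4600 m, saturated: Δz = 1.8 km ⇒ ΔT = -10.08°C; T = -14.42°C

-14.42°C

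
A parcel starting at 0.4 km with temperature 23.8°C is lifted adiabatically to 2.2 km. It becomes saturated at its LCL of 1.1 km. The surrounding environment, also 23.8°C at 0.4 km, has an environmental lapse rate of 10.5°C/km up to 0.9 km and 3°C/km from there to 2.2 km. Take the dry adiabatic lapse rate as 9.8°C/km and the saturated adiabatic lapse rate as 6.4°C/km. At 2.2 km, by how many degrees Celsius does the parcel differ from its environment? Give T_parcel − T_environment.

Parcel:
  400–1100 m, dry: Δz = 0.7 km ⇒ ΔT = -6.86°C; T = 16.94°C
  1100–2200 m, saturated: Δz = 1.1 km ⇒ ΔT = -7.04°C; T = 9.9°C
Environment:
  400–900 m, environment, lower layer: Δz = 0.5 km ⇒ ΔT = -5.25°C; T = 18.55°C
  900–2200 m, environment, upper layer: Δz = 1.3 km ⇒ ΔT = -3.9°C; T = 14.65°C
T_parcel − T_env = 9.9 − 14.65 = -4.75°C

-4.75°C (parcel cooler than environment)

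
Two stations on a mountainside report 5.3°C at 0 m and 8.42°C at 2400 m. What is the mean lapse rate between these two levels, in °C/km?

Γ = −ΔT/Δz = (5.3 − 8.42) / (2400 − 0) m
  = -3.12°C / 2.4 km = -1.3°C/km

-1.3°C/km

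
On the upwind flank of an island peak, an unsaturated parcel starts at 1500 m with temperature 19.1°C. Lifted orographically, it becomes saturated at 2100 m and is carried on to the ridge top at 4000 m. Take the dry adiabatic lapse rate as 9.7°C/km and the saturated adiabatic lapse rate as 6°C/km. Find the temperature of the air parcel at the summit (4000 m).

1.88°C

From 1500 m to 2100 m (dry): cools by 9.7 × 0.6 = 5.82°C, giving 13.28°C.
From 2100 m to 4000 m (saturated): cools by 6 × 1.9 = 11.4°C, giving 1.88°C.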